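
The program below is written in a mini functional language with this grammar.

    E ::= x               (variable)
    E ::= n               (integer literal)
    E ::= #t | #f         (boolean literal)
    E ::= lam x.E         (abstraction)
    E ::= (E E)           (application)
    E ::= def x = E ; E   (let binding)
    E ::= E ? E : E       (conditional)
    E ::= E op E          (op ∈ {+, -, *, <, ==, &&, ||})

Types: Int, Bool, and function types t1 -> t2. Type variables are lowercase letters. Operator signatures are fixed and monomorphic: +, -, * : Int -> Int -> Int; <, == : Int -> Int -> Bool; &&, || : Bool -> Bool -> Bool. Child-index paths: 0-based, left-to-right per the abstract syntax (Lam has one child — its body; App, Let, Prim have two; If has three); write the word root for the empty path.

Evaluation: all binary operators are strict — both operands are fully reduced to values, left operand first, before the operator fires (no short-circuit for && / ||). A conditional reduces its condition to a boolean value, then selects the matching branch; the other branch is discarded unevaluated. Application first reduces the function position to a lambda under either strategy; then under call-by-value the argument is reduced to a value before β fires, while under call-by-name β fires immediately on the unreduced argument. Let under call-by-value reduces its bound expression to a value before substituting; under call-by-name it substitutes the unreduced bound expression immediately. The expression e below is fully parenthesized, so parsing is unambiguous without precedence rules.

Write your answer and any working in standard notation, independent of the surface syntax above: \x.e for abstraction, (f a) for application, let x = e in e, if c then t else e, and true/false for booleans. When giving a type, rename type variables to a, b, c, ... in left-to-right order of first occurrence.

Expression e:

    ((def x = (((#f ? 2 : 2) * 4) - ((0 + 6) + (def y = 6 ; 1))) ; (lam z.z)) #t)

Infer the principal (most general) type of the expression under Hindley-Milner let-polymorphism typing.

Working:
  unify Bool ~ Bool
  unify Int ~ Int
  unify Int ~ Int
  unify Int ~ Int
  unify Int ~ Int
  unify Int ~ Int
  unify Int ~ Int
  unify Int ~ Int
let y : Int
  unify Int ~ Int
  unify Int ~ Int
let x : Int
z : a
\z._ : a -> a
  unify a -> a ~ Bool -> b
  unify a ~ Bool
  unify Bool ~ b
_ _ : Bool

Answer: Bool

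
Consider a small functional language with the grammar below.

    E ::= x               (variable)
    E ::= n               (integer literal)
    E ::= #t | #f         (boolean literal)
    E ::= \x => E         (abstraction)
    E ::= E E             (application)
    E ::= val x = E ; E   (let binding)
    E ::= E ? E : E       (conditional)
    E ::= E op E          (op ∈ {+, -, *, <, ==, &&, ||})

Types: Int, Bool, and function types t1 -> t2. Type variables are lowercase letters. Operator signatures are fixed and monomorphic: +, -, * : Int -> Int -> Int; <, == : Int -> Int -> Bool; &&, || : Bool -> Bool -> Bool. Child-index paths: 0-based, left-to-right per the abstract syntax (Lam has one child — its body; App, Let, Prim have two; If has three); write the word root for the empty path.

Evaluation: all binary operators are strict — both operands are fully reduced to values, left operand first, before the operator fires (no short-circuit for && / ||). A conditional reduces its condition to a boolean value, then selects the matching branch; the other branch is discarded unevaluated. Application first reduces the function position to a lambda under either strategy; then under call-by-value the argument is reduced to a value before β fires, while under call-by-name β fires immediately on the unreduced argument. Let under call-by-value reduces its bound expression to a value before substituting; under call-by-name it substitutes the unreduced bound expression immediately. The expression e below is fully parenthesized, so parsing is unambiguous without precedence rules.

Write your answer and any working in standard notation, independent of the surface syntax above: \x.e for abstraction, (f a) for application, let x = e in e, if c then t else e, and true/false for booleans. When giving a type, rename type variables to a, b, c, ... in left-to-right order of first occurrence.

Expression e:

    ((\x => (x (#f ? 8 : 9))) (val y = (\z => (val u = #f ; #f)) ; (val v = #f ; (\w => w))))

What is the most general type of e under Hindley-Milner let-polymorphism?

Answer: Int

Trace:
x : a
  unify Bool ~ Bool
  unify Int ~ Int
  unify a ~ Int -> b
_ _ : b
\x._ : (Int -> b) -> b
let u : Bool
\z._ : c -> Bool
let y : forall. c -> Bool
let v : Bool
w : d
\w._ : d -> d
  unify (Int -> b) -> b ~ (d -> d) -> e
  unify Int -> b ~ d -> d
  unify Int ~ d
  unify b ~ Int
  unify Int ~ e
_ _ : Int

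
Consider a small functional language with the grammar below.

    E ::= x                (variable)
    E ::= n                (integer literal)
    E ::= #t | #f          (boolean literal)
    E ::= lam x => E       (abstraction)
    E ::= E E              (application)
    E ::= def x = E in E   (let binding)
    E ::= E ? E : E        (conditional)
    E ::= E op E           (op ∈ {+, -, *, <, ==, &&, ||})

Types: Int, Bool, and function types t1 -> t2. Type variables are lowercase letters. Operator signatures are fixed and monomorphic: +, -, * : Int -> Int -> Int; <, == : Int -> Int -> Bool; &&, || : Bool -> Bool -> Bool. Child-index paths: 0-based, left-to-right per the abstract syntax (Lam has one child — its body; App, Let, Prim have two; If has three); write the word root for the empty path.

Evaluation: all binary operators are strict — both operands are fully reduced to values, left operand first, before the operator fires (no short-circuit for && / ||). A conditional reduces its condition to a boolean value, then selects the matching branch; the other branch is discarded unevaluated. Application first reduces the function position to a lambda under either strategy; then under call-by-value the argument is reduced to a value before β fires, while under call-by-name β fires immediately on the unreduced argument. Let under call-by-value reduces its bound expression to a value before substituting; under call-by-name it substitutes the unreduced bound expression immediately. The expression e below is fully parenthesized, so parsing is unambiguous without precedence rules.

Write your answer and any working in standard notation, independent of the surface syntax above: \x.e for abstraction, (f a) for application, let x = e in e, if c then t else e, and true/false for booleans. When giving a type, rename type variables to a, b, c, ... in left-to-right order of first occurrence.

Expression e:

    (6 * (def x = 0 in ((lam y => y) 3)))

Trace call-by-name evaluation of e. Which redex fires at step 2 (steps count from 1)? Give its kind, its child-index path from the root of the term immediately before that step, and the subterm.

Derivation:
step 0: (6 * (let x = 0 in ((\y.y) 3)))
step 1: [let@1] (6 * ((\y.y) 3))
step 2: [beta@1] (6 * 3)

Answer: beta at 1 : ((\y.y) 3)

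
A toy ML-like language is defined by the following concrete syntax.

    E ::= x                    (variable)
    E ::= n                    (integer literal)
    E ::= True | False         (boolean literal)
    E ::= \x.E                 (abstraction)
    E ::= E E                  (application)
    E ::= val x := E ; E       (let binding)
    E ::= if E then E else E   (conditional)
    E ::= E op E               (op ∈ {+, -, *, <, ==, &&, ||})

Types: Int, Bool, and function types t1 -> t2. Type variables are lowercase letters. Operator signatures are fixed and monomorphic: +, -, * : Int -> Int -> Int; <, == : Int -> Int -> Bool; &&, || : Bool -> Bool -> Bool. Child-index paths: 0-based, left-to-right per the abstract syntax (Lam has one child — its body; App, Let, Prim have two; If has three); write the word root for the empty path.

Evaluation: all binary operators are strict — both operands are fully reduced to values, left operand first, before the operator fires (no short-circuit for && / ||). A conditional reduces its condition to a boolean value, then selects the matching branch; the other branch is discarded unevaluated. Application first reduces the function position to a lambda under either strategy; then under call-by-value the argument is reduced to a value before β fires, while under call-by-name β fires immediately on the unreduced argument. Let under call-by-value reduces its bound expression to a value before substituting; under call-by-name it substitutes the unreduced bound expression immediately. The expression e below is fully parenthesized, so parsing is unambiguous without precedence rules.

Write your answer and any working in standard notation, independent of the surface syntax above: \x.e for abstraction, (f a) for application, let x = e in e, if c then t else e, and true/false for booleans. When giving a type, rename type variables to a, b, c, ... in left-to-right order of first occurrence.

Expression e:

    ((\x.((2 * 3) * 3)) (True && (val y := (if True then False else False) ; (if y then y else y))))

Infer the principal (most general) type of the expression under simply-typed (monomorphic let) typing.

Derivation:
  unify Int ~ Int
  unify Int ~ Int
  unify Int ~ Int
  unify Int ~ Int
\x._ : a -> Int
  unify Bool ~ Bool
  unify Bool ~ Bool
  unify Bool ~ Bool
let y : Bool
y : Bool
  unify Bool ~ Bool
y : Bool
y : Bool
  unify Bool ~ Bool
  unify Bool ~ Bool
  unify a -> Int ~ Bool -> b
  unify a ~ Bool
  unify Int ~ b
_ _ : Int

Answer: Int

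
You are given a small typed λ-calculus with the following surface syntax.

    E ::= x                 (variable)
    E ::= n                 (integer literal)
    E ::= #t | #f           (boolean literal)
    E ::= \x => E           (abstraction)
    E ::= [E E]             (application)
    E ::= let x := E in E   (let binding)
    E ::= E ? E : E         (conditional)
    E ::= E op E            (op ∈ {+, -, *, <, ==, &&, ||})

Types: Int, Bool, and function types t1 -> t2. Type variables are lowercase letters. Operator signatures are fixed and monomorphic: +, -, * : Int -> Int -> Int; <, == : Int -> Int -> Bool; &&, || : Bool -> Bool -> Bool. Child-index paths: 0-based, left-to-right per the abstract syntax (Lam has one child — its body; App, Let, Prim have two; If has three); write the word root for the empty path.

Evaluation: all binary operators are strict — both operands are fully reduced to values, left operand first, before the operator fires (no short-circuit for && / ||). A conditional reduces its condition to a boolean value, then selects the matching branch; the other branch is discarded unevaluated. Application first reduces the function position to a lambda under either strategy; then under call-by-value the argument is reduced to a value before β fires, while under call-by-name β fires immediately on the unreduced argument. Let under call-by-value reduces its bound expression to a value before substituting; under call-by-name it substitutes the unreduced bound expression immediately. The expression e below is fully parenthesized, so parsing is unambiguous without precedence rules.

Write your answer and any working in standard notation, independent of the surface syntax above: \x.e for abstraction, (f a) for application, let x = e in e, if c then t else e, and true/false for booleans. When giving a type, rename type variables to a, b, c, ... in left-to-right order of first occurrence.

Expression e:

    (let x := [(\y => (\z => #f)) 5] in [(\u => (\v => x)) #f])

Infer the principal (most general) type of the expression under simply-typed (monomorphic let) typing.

Answer: a -> b -> Bool

Working:
\z._ : b -> Bool
\y._ : a -> b -> Bool
  unify a -> b -> Bool ~ Int -> c
  unify a ~ Int
  unify b -> Bool ~ c
_ _ : b -> Bool
let x : b -> Bool
x : b -> Bool
\v._ : e -> b -> Bool
\u._ : d -> e -> b -> Bool
  unify d -> e -> b -> Bool ~ Bool -> f
  unify d ~ Bool
  unify e -> b -> Bool ~ f
_ _ : e -> b -> Bool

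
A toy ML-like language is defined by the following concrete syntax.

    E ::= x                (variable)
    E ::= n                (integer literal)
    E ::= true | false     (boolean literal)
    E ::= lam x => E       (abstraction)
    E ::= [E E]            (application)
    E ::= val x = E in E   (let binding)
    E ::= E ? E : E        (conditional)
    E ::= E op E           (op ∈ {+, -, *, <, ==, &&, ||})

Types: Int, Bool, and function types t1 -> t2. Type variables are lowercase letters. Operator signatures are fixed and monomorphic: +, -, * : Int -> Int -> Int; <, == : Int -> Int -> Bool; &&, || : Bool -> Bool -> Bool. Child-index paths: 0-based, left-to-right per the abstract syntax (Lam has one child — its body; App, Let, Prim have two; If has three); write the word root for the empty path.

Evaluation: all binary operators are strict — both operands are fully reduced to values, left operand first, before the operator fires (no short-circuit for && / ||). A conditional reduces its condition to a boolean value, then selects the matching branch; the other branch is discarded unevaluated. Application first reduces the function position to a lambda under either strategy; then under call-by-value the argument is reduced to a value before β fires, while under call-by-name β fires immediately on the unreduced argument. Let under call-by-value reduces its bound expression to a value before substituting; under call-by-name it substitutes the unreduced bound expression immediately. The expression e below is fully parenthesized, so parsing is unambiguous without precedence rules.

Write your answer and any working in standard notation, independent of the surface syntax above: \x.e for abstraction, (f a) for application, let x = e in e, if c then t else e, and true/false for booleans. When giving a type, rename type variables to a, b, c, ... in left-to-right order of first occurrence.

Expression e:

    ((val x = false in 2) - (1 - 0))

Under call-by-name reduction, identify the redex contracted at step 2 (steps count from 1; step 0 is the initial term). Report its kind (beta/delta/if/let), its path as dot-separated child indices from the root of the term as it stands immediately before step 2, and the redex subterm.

Answer: delta at 1 : (1 - 0)

Derivation:
step 0: ((let x = false in 2) - (1 - 0))
step 1: [let@0] (2 - (1 - 0))
step 2: [delta@1] (2 - 1)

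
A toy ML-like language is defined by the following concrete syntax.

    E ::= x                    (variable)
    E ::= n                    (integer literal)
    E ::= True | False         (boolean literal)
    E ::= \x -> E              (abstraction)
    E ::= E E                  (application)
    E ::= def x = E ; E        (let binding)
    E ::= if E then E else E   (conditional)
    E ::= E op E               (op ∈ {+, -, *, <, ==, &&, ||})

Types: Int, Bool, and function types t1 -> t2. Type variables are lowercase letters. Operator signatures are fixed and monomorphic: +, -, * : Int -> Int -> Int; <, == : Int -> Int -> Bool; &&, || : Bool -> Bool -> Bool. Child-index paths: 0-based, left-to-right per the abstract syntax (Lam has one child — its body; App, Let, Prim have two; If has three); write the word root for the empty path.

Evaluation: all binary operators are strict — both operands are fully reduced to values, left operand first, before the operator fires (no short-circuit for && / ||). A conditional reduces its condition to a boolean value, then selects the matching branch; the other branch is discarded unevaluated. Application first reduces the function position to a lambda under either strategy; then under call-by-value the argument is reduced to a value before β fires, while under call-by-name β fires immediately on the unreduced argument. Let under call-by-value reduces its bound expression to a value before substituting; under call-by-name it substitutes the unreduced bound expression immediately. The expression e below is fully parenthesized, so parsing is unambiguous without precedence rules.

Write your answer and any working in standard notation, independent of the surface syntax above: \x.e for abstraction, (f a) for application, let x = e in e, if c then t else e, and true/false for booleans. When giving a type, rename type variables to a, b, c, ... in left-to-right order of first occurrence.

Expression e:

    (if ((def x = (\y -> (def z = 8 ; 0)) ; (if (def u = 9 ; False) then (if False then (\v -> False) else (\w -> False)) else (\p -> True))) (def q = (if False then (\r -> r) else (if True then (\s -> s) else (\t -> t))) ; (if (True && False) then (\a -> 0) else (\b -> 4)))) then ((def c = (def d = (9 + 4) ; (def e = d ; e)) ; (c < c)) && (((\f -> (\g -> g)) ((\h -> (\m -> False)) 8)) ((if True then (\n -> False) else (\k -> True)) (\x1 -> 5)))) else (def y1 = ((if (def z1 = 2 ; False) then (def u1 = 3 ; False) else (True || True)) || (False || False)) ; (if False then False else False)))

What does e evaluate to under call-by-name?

Answer: false

Derivation:
step 0: (if ((let x = (\y.(let z = 8 in 0)) in (if (let u = 9 in false) then (if false then (\v.false) else (\w.false)) else (\p.true))) (let q = (if false then (\r.r) else (if true then (\s.s) else (\t.t))) in (if (true && false) then (\a.0) else (\b.4)))) then ((let c = (let d = (9 + 4) in (let e = d in e)) in (c < c)) && (((\f.(\g.g)) ((\h.(\m.false)) 8)) ((if true then (\n.false) else (\k.true)) (\x1.5)))) else (let y1 = ((if (let z1 = 2 in false) then (let u1 = 3 in false) else (true || true)) || (false || false)) in (if false then false else false)))
step 1: [let@0.0] (if ((if (let u = 9 in false) then (if false then (\v.false) else (\w.false)) else (\p.true)) (let q = (if false then (\r.r) else (if true then (\s.s) else (\t.t))) in (if (true && false) then (\a.0) else (\b.4)))) then ((let c = (let d = (9 + 4) in (let e = d in e)) in (c < c)) && (((\f.(\g.g)) ((\h.(\m.false)) 8)) ((if true then (\n.false) else (\k.true)) (\x1.5)))) else (let y1 = ((if (let z1 = 2 in false) then (let u1 = 3 in false) else (true || true)) || (false || false)) in (if false then false else false)))
step 2: [let@0.0.0] (if ((if false then (if false then (\v.false) else (\w.false)) else (\p.true)) (let q = (if false then (\r.r) else (if true then (\s.s) else (\t.t))) in (if (true && false) then (\a.0) else (\b.4)))) then ((let c = (let d = (9 + 4) in (let e = d in e)) in (c < c)) && (((\f.(\g.g)) ((\h.(\m.false)) 8)) ((if true then (\n.false) else (\k.true)) (\x1.5)))) else (let y1 = ((if (let z1 = 2 in false) then (let u1 = 3 in false) else (true || true)) || (false || false)) in (if false then false else false)))
step 3: [if@0.0] (if ((\p.true) (let q = (if false then (\r.r) else (if true then (\s.s) else (\t.t))) in (if (true && false) then (\a.0) else (\b.4)))) then ((let c = (let d = (9 + 4) in (let e = d in e)) in (c < c)) && (((\f.(\g.g)) ((\h.(\m.false)) 8)) ((if true then (\n.false) else (\k.true)) (\x1.5)))) else (let y1 = ((if (let z1 = 2 in false) then (let u1 = 3 in false) else (true || true)) || (false || false)) in (if false then false else false)))
step 4: [beta@0] (if true then ((let c = (let d = (9 + 4) in (let e = d in e)) in (c < c)) && (((\f.(\g.g)) ((\h.(\m.false)) 8)) ((if true then (\n.false) else (\k.true)) (\x1.5)))) else (let y1 = ((if (let z1 = 2 in false) then (let u1 = 3 in false) else (true || true)) || (false || false)) in (if false then false else false)))
step 5: [if@root] ((let c = (let d = (9 + 4) in (let e = d in e)) in (c < c)) && (((\f.(\g.g)) ((\h.(\m.false)) 8)) ((if true then (\n.false) else (\k.true)) (\x1.5))))
step 6: [let@0] (((let d = (9 + 4) in (let e = d in e)) < (let d = (9 + 4) in (let e = d in e))) && (((\f.(\g.g)) ((\h.(\m.false)) 8)) ((if true then (\n.false) else (\k.true)) (\x1.5))))
step 7: [let@0.0] (((let e = (9 + 4) in e) < (let d = (9 + 4) in (let e = d in e))) && (((\f.(\g.g)) ((\h.(\m.false)) 8)) ((if true then (\n.false) else (\k.true)) (\x1.5))))
step 8: [let@0.0] (((9 + 4) < (let d = (9 + 4) in (let e = d in e))) && (((\f.(\g.g)) ((\h.(\m.false)) 8)) ((if true then (\n.false) else (\k.true)) (\x1.5))))
step 9: [delta@0.0] ((13 < (let d = (9 + 4) in (let e = d in e))) && (((\f.(\g.g)) ((\h.(\m.false)) 8)) ((if true then (\n.false) else (\k.true)) (\x1.5))))
step 10: [let@0.1] ((13 < (let e = (9 + 4) in e)) && (((\f.(\g.g)) ((\h.(\m.false)) 8)) ((if true then (\n.false) else (\k.true)) (\x1.5))))
step 11: [let@0.1] ((13 < (9 + 4)) && (((\f.(\g.g)) ((\h.(\m.false)) 8)) ((if true then (\n.false) else (\k.true)) (\x1.5))))
step 12: [delta@0.1] ((13 < 13) && (((\f.(\g.g)) ((\h.(\m.false)) 8)) ((if true then (\n.false) else (\k.true)) (\x1.5))))
step 13: [delta@0] (false && (((\f.(\g.g)) ((\h.(\m.false)) 8)) ((if true then (\n.false) else (\k.true)) (\x1.5))))
step 14: [beta@1.0] (false && ((\g.g) ((if true then (\n.false) else (\k.true)) (\x1.5))))
step 15: [beta@1] (false && ((if true then (\n.false) else (\k.true)) (\x1.5)))
step 16: [if@1.0] (false && ((\n.false) (\x1.5)))
step 17: [beta@1] (false && false)
step 18: [delta@root] false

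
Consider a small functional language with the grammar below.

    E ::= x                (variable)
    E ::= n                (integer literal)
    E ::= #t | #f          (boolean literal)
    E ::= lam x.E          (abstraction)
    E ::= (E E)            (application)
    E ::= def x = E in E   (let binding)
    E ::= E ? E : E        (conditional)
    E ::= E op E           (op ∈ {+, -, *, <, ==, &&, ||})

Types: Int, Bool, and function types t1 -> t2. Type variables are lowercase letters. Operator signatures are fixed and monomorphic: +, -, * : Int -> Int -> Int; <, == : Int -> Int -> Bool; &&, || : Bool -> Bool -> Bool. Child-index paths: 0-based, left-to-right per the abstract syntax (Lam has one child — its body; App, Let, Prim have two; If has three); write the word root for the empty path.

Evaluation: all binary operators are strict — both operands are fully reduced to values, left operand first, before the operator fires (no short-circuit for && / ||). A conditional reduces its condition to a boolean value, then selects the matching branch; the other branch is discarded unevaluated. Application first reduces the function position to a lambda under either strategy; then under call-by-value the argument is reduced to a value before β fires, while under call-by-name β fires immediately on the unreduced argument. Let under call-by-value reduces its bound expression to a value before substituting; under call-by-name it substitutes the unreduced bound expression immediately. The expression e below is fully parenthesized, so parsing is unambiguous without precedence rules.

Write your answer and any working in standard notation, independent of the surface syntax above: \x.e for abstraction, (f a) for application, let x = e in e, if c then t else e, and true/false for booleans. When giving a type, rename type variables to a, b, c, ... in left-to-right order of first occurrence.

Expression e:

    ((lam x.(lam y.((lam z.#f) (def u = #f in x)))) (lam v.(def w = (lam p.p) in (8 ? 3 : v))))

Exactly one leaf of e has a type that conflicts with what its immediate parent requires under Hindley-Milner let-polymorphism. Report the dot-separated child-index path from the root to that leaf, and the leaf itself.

Derivation:
\z._ : c -> Bool
let u : Bool
x : a
  unify c -> Bool ~ a -> d
  unify c ~ a
  unify Bool ~ d
_ _ : Bool
\y._ : b -> Bool
\x._ : a -> b -> Bool
p : f
\p._ : f -> f
let w : forall. f -> f
  unify Int ~ Bool
  FAIL: mismatch Int ~ Bool

Answer: 1.0.1.0 : 8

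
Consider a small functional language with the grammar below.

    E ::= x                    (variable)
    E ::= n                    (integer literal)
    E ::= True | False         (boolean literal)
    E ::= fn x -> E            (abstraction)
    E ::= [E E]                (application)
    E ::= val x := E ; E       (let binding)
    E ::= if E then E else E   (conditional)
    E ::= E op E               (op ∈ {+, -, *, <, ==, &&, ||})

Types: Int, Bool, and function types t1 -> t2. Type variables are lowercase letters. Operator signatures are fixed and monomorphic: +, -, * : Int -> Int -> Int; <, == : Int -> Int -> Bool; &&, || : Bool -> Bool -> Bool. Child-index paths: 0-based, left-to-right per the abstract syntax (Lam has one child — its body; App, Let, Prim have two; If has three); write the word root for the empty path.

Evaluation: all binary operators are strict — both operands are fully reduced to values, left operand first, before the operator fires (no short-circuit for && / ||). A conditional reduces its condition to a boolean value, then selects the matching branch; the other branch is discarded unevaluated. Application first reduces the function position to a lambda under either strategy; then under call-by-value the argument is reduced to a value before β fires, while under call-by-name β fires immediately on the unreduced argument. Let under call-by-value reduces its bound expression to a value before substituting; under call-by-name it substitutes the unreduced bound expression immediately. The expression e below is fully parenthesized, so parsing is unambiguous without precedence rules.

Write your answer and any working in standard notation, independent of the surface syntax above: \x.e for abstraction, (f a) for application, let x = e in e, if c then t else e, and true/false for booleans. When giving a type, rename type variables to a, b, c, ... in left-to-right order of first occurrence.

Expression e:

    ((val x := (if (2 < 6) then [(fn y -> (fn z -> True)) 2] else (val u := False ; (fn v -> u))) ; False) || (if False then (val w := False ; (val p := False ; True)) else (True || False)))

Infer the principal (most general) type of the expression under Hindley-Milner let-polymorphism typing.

Trace:
  unify Int ~ Int
  unify Int ~ Int
  unify Bool ~ Bool
\z._ : b -> Bool
\y._ : a -> b -> Bool
  unify a -> b -> Bool ~ Int -> c
  unify a ~ Int
  unify b -> Bool ~ c
_ _ : b -> Bool
let u : Bool
u : Bool
\v._ : d -> Bool
  unify b -> Bool ~ d -> Bool
  unify b ~ d
  unify Bool ~ Bool
let x : forall. d -> Bool
  unify Bool ~ Bool
  unify Bool ~ Bool
let w : Bool
let p : Bool
  unify Bool ~ Bool
  unify Bool ~ Bool
  unify Bool ~ Bool
  unify Bool ~ Bool

Answer: Bool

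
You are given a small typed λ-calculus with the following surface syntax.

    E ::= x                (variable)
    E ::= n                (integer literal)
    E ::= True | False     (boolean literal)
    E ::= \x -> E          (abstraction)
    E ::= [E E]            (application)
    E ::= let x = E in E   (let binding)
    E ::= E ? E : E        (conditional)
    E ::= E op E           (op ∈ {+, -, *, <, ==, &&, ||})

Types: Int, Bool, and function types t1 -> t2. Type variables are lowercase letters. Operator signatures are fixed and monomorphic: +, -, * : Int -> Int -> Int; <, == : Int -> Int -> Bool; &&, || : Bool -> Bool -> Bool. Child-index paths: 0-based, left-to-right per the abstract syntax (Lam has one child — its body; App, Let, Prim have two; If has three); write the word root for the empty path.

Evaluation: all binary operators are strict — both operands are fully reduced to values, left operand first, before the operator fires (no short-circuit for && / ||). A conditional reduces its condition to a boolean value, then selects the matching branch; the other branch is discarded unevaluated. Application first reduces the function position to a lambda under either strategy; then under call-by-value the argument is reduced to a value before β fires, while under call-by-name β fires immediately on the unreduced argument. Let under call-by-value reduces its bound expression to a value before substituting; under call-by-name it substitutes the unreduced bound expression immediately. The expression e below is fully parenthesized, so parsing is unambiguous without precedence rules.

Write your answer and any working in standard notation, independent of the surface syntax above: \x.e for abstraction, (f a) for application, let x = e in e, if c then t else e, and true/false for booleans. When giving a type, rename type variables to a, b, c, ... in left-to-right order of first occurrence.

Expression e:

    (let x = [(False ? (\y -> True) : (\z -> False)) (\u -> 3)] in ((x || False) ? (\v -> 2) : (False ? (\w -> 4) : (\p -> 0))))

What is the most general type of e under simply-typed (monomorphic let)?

Answer: a -> Int

Derivation:
  unify Bool ~ Bool
\y._ : a -> Bool
\z._ : b -> Bool
  unify a -> Bool ~ b -> Bool
  unify a ~ b
  unify Bool ~ Bool
\u._ : c -> Int
  unify b -> Bool ~ (c -> Int) -> d
  unify b ~ c -> Int
  unify Bool ~ d
_ _ : Bool
let x : Bool
x : Bool
  unify Bool ~ Bool
  unify Bool ~ Bool
  unify Bool ~ Bool
\v._ : e -> Int
  unify Bool ~ Bool
\w._ : f -> Int
\p._ : g -> Int
  unify f -> Int ~ g -> Int
  unify f ~ g
  unify Int ~ Int
  unify e -> Int ~ g -> Int
  unify e ~ g
  unify Int ~ Int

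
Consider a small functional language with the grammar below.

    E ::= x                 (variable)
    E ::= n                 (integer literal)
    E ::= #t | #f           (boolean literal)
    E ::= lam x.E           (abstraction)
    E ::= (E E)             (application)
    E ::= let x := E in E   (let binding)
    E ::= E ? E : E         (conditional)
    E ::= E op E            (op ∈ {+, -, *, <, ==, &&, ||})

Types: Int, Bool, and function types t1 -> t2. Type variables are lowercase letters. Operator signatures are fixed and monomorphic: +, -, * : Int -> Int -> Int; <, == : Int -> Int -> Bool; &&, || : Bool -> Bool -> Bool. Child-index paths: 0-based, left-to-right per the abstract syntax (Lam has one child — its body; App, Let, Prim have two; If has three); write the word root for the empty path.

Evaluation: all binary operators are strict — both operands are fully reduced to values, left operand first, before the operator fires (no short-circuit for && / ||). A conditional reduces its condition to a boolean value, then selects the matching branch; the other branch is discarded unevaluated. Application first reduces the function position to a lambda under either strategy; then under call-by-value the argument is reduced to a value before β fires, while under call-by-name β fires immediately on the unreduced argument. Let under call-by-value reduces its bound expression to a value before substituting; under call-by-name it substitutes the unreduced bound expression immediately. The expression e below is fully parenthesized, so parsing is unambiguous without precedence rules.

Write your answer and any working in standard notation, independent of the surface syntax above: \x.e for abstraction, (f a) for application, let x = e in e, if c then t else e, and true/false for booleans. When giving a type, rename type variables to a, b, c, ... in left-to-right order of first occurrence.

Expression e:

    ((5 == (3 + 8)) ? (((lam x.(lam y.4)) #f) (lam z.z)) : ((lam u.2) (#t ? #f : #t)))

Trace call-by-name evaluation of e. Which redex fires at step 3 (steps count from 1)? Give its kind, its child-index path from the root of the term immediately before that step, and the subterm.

Trace:
step 0: (if (5 == (3 + 8)) then (((\x.(\y.4)) false) (\z.z)) else ((\u.2) (if true then false else true)))
step 1: [delta@0.1] (if (5 == 11) then (((\x.(\y.4)) false) (\z.z)) else ((\u.2) (if true then false else true)))
step 2: [delta@0] (if false then (((\x.(\y.4)) false) (\z.z)) else ((\u.2) (if true then false else true)))
step 3: [if@root] ((\u.2) (if true then false else true))

Answer: if at root : (if false then (((\x.(\y.4)) false) (\z.z)) else ((\u.2) (if true then false else true)))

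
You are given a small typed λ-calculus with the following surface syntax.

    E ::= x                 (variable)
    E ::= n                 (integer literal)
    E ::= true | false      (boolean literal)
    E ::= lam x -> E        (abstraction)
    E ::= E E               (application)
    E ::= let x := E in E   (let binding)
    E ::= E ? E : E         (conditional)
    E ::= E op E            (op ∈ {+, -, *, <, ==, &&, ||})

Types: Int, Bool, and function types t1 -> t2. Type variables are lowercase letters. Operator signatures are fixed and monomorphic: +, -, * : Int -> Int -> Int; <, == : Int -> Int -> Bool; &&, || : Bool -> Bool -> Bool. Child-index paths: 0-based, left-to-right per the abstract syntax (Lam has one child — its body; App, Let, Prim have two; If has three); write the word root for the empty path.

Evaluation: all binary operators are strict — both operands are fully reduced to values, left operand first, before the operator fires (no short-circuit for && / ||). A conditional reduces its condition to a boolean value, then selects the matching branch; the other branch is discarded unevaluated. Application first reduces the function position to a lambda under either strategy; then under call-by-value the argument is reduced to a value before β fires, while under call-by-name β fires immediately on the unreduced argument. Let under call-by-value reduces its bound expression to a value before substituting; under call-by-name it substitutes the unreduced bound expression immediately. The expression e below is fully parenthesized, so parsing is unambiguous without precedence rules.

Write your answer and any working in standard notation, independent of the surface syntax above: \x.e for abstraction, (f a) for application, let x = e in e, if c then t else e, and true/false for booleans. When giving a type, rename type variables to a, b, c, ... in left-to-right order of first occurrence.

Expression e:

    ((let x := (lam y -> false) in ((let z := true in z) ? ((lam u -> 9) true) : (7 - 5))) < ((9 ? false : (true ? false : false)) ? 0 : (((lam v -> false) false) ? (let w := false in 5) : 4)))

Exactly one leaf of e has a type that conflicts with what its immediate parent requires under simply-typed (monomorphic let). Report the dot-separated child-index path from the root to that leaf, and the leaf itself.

Derivation:
\y._ : a -> Bool
let x : a -> Bool
let z : Bool
z : Bool
  unify Bool ~ Bool
\u._ : b -> Int
  unify b -> Int ~ Bool -> c
  unify b ~ Bool
  unify Int ~ c
_ _ : Int
  unify Int ~ Int
  unify Int ~ Int
  unify Int ~ Int
  unify Int ~ Int
  unify Int ~ Bool
  FAIL: mismatch Int ~ Bool

Answer: 1.0.0 : 9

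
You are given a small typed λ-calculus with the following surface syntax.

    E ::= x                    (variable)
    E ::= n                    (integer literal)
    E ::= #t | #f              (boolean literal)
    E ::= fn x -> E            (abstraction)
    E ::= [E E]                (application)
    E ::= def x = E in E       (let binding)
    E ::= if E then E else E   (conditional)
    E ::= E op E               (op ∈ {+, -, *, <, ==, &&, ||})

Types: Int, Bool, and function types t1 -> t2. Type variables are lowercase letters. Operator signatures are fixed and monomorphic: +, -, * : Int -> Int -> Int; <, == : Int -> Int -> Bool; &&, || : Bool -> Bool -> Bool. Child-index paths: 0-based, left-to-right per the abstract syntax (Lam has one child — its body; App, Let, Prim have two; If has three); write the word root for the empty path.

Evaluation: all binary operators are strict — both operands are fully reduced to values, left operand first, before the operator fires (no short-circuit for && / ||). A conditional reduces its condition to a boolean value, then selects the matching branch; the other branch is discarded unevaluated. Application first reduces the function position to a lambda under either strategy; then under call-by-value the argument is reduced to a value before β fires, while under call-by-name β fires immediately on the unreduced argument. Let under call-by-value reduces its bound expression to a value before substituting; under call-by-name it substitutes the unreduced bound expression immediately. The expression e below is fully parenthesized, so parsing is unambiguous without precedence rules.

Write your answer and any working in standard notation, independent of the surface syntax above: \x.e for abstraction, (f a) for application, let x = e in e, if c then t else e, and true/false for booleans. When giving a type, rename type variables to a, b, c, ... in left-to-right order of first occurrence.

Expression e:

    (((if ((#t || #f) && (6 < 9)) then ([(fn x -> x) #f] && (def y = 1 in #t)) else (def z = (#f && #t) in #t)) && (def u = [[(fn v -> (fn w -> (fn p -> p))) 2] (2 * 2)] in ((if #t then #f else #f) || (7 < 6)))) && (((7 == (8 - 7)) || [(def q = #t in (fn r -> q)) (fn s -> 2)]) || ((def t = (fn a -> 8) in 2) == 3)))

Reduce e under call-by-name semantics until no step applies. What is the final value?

Derivation:
step 0: (((if ((true || false) && (6 < 9)) then (((\x.x) false) && (let y = 1 in true)) else (let z = (false && true) in true)) && (let u = (((\v.(\w.(\p.p))) 2) (2 * 2)) in ((if true then false else false) || (7 < 6)))) && (((7 == (8 - 7)) || ((let q = true in (\r.q)) (\s.2))) || ((let t = (\a.8) in 2) == 3)))
step 1: [delta@0.0.0.0] (((if (true && (6 < 9)) then (((\x.x) false) && (let y = 1 in true)) else (let z = (false && true) in true)) && (let u = (((\v.(\w.(\p.p))) 2) (2 * 2)) in ((if true then false else false) || (7 < 6)))) && (((7 == (8 - 7)) || ((let q = true in (\r.q)) (\s.2))) || ((let t = (\a.8) in 2) == 3)))
step 2: [delta@0.0.0.1] (((if (true && true) then (((\x.x) false) && (let y = 1 in true)) else (let z = (false && true) in true)) && (let u = (((\v.(\w.(\p.p))) 2) (2 * 2)) in ((if true then false else false) || (7 < 6)))) && (((7 == (8 - 7)) || ((let q = true in (\r.q)) (\s.2))) || ((let t = (\a.8) in 2) == 3)))
step 3: [delta@0.0.0] (((if true then (((\x.x) false) && (let y = 1 in true)) else (let z = (false && true) in true)) && (let u = (((\v.(\w.(\p.p))) 2) (2 * 2)) in ((if true then false else false) || (7 < 6)))) && (((7 == (8 - 7)) || ((let q = true in (\r.q)) (\s.2))) || ((let t = (\a.8) in 2) == 3)))
step 4: [if@0.0] (((((\x.x) false) && (let y = 1 in true)) && (let u = (((\v.(\w.(\p.p))) 2) (2 * 2)) in ((if true then false else false) || (7 < 6)))) && (((7 == (8 - 7)) || ((let q = true in (\r.q)) (\s.2))) || ((let t = (\a.8) in 2) == 3)))
step 5: [beta@0.0.0] (((false && (let y = 1 in true)) && (let u = (((\v.(\w.(\p.p))) 2) (2 * 2)) in ((if true then false else false) || (7 < 6)))) && (((7 == (8 - 7)) || ((let q = true in (\r.q)) (\s.2))) || ((let t = (\a.8) in 2) == 3)))
step 6: [let@0.0.1] (((false && true) && (let u = (((\v.(\w.(\p.p))) 2) (2 * 2)) in ((if true then false else false) || (7 < 6)))) && (((7 == (8 - 7)) || ((let q = true in (\r.q)) (\s.2))) || ((let t = (\a.8) in 2) == 3)))
step 7: [delta@0.0] ((false && (let u = (((\v.(\w.(\p.p))) 2) (2 * 2)) in ((if true then false else false) || (7 < 6)))) && (((7 == (8 - 7)) || ((let q = true in (\r.q)) (\s.2))) || ((let t = (\a.8) in 2) == 3)))
step 8: [let@0.1] ((false && ((if true then false else false) || (7 < 6))) && (((7 == (8 - 7)) || ((let q = true in (\r.q)) (\s.2))) || ((let t = (\a.8) in 2) == 3)))
step 9: [if@0.1.0] ((false && (false || (7 < 6))) && (((7 == (8 - 7)) || ((let q = true in (\r.q)) (\s.2))) || ((let t = (\a.8) in 2) == 3)))
step 10: [delta@0.1.1] ((false && (false || false)) && (((7 == (8 - 7)) || ((let q = true in (\r.q)) (\s.2))) || ((let t = (\a.8) in 2) == 3)))
step 11: [delta@0.1] ((false && false) && (((7 == (8 - 7)) || ((let q = true in (\r.q)) (\s.2))) || ((let t = (\a.8) in 2) == 3)))
step 12: [delta@0] (false && (((7 == (8 - 7)) || ((let q = true in (\r.q)) (\s.2))) || ((let t = (\a.8) in 2) == 3)))
step 13: [delta@1.0.0.1] (false && (((7 == 1) || ((let q = true in (\r.q)) (\s.2))) || ((let t = (\a.8) in 2) == 3)))
step 14: [delta@1.0.0] (false && ((false || ((let q = true in (\r.q)) (\s.2))) || ((let t = (\a.8) in 2) == 3)))
step 15: [let@1.0.1.0] (false && ((false || ((\r.true) (\s.2))) || ((let t = (\a.8) in 2) == 3)))
step 16: [beta@1.0.1] (false && ((false || true) || ((let t = (\a.8) in 2) == 3)))
step 17: [delta@1.0] (false && (true || ((let t = (\a.8) in 2) == 3)))
step 18: [let@1.1.0] (false && (true || (2 == 3)))
step 19: [delta@1.1] (false && (true || false))
step 20: [delta@1] (false && true)
step 21: [delta@root] false

Answer: false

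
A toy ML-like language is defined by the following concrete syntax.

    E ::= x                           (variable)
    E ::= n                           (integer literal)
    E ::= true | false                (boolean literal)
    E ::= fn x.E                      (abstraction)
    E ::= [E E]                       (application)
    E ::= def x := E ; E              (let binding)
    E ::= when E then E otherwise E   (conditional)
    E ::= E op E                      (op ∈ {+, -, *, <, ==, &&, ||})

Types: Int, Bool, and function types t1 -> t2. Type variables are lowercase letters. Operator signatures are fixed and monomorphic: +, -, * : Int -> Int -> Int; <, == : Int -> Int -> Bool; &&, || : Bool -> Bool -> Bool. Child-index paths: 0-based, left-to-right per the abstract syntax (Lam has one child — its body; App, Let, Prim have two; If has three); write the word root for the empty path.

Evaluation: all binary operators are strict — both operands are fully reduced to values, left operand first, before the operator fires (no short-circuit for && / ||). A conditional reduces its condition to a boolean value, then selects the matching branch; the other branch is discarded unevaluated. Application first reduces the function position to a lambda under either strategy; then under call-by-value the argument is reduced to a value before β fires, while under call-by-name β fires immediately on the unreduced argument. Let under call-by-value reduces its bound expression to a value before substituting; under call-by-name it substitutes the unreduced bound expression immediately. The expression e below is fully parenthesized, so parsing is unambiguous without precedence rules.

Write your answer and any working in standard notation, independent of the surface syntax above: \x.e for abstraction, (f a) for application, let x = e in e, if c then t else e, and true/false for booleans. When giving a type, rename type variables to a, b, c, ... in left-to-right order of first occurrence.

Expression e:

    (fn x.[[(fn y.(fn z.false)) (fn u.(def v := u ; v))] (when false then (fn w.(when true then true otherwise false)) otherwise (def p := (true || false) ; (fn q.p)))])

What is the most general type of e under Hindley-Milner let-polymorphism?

Answer: a -> Bool

Working:
\z._ : c -> Bool
\y._ : b -> c -> Bool
u : d
let v : d
v : d
\u._ : d -> d
  unify b -> c -> Bool ~ (d -> d) -> e
  unify b ~ d -> d
  unify c -> Bool ~ e
_ _ : c -> Bool
  unify Bool ~ Bool
  unify Bool ~ Bool
  unify Bool ~ Bool
\w._ : f -> Bool
  unify Bool ~ Bool
  unify Bool ~ Bool
let p : Bool
p : Bool
\q._ : g -> Bool
  unify f -> Bool ~ g -> Bool
  unify f ~ g
  unify Bool ~ Bool
  unify c -> Bool ~ (g -> Bool) -> h
  unify c ~ g -> Bool
  unify Bool ~ h
_ _ : Bool
\x._ : a -> Bool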